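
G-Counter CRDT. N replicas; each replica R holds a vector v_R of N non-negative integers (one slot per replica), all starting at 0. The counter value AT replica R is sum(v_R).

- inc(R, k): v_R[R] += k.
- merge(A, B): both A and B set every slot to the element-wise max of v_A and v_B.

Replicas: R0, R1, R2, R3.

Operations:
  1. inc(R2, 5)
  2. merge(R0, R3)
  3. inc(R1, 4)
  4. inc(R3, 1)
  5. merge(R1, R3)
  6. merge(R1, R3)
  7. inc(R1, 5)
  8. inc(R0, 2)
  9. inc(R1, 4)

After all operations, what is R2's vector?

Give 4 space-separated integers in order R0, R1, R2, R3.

Answer: 0 0 5 0

Derivation:
Op 1: inc R2 by 5 -> R2=(0,0,5,0) value=5
Op 2: merge R0<->R3 -> R0=(0,0,0,0) R3=(0,0,0,0)
Op 3: inc R1 by 4 -> R1=(0,4,0,0) value=4
Op 4: inc R3 by 1 -> R3=(0,0,0,1) value=1
Op 5: merge R1<->R3 -> R1=(0,4,0,1) R3=(0,4,0,1)
Op 6: merge R1<->R3 -> R1=(0,4,0,1) R3=(0,4,0,1)
Op 7: inc R1 by 5 -> R1=(0,9,0,1) value=10
Op 8: inc R0 by 2 -> R0=(2,0,0,0) value=2
Op 9: inc R1 by 4 -> R1=(0,13,0,1) value=14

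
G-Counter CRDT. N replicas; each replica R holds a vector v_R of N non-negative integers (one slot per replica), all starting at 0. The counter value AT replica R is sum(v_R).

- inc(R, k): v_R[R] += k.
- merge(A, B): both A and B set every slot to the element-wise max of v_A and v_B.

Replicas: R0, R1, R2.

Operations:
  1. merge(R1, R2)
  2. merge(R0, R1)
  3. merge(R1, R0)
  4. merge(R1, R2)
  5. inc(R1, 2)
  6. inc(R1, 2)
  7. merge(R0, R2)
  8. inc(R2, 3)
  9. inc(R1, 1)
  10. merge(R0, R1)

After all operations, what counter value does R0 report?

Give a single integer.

Op 1: merge R1<->R2 -> R1=(0,0,0) R2=(0,0,0)
Op 2: merge R0<->R1 -> R0=(0,0,0) R1=(0,0,0)
Op 3: merge R1<->R0 -> R1=(0,0,0) R0=(0,0,0)
Op 4: merge R1<->R2 -> R1=(0,0,0) R2=(0,0,0)
Op 5: inc R1 by 2 -> R1=(0,2,0) value=2
Op 6: inc R1 by 2 -> R1=(0,4,0) value=4
Op 7: merge R0<->R2 -> R0=(0,0,0) R2=(0,0,0)
Op 8: inc R2 by 3 -> R2=(0,0,3) value=3
Op 9: inc R1 by 1 -> R1=(0,5,0) value=5
Op 10: merge R0<->R1 -> R0=(0,5,0) R1=(0,5,0)

Answer: 5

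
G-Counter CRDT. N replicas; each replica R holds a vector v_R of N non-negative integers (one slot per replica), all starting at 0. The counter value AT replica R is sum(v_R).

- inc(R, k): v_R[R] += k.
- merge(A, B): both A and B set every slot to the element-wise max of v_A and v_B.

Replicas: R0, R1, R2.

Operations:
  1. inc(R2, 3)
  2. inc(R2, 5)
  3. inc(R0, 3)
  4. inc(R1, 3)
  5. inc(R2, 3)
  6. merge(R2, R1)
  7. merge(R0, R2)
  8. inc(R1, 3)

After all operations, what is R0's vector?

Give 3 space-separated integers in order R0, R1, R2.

Answer: 3 3 11

Derivation:
Op 1: inc R2 by 3 -> R2=(0,0,3) value=3
Op 2: inc R2 by 5 -> R2=(0,0,8) value=8
Op 3: inc R0 by 3 -> R0=(3,0,0) value=3
Op 4: inc R1 by 3 -> R1=(0,3,0) value=3
Op 5: inc R2 by 3 -> R2=(0,0,11) value=11
Op 6: merge R2<->R1 -> R2=(0,3,11) R1=(0,3,11)
Op 7: merge R0<->R2 -> R0=(3,3,11) R2=(3,3,11)
Op 8: inc R1 by 3 -> R1=(0,6,11) value=17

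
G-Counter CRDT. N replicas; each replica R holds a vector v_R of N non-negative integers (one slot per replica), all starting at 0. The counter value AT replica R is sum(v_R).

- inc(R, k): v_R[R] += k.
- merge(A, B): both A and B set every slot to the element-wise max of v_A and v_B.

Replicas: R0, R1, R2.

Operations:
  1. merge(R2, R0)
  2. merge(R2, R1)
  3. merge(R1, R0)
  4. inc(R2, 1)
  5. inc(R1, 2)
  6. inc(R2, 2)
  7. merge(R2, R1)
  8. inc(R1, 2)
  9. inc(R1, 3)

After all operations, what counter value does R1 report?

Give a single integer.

Answer: 10

Derivation:
Op 1: merge R2<->R0 -> R2=(0,0,0) R0=(0,0,0)
Op 2: merge R2<->R1 -> R2=(0,0,0) R1=(0,0,0)
Op 3: merge R1<->R0 -> R1=(0,0,0) R0=(0,0,0)
Op 4: inc R2 by 1 -> R2=(0,0,1) value=1
Op 5: inc R1 by 2 -> R1=(0,2,0) value=2
Op 6: inc R2 by 2 -> R2=(0,0,3) value=3
Op 7: merge R2<->R1 -> R2=(0,2,3) R1=(0,2,3)
Op 8: inc R1 by 2 -> R1=(0,4,3) value=7
Op 9: inc R1 by 3 -> R1=(0,7,3) value=10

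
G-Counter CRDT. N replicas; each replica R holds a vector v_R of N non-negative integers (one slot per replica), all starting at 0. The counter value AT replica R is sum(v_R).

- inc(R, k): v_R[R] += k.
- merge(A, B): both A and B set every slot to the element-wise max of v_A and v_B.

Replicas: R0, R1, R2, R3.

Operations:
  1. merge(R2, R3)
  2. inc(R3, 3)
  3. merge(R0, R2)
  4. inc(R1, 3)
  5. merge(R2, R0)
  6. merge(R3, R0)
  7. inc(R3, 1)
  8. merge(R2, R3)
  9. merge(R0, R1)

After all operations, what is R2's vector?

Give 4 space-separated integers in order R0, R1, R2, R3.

Op 1: merge R2<->R3 -> R2=(0,0,0,0) R3=(0,0,0,0)
Op 2: inc R3 by 3 -> R3=(0,0,0,3) value=3
Op 3: merge R0<->R2 -> R0=(0,0,0,0) R2=(0,0,0,0)
Op 4: inc R1 by 3 -> R1=(0,3,0,0) value=3
Op 5: merge R2<->R0 -> R2=(0,0,0,0) R0=(0,0,0,0)
Op 6: merge R3<->R0 -> R3=(0,0,0,3) R0=(0,0,0,3)
Op 7: inc R3 by 1 -> R3=(0,0,0,4) value=4
Op 8: merge R2<->R3 -> R2=(0,0,0,4) R3=(0,0,0,4)
Op 9: merge R0<->R1 -> R0=(0,3,0,3) R1=(0,3,0,3)

Answer: 0 0 0 4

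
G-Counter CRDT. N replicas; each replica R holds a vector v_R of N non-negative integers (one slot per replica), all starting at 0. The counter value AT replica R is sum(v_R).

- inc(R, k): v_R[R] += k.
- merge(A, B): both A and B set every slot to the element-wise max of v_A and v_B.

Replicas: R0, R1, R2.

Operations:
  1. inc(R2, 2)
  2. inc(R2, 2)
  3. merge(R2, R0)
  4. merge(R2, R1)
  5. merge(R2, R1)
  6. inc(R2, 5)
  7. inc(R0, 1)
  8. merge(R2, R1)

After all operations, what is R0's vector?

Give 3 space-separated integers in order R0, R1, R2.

Op 1: inc R2 by 2 -> R2=(0,0,2) value=2
Op 2: inc R2 by 2 -> R2=(0,0,4) value=4
Op 3: merge R2<->R0 -> R2=(0,0,4) R0=(0,0,4)
Op 4: merge R2<->R1 -> R2=(0,0,4) R1=(0,0,4)
Op 5: merge R2<->R1 -> R2=(0,0,4) R1=(0,0,4)
Op 6: inc R2 by 5 -> R2=(0,0,9) value=9
Op 7: inc R0 by 1 -> R0=(1,0,4) value=5
Op 8: merge R2<->R1 -> R2=(0,0,9) R1=(0,0,9)

Answer: 1 0 4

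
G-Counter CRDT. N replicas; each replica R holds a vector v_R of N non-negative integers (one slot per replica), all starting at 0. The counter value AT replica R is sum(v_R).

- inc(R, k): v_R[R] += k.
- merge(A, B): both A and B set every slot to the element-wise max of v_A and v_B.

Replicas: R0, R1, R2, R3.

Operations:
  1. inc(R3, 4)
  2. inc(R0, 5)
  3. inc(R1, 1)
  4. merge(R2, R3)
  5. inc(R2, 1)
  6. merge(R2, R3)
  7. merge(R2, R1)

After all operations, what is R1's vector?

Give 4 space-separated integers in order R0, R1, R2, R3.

Answer: 0 1 1 4

Derivation:
Op 1: inc R3 by 4 -> R3=(0,0,0,4) value=4
Op 2: inc R0 by 5 -> R0=(5,0,0,0) value=5
Op 3: inc R1 by 1 -> R1=(0,1,0,0) value=1
Op 4: merge R2<->R3 -> R2=(0,0,0,4) R3=(0,0,0,4)
Op 5: inc R2 by 1 -> R2=(0,0,1,4) value=5
Op 6: merge R2<->R3 -> R2=(0,0,1,4) R3=(0,0,1,4)
Op 7: merge R2<->R1 -> R2=(0,1,1,4) R1=(0,1,1,4)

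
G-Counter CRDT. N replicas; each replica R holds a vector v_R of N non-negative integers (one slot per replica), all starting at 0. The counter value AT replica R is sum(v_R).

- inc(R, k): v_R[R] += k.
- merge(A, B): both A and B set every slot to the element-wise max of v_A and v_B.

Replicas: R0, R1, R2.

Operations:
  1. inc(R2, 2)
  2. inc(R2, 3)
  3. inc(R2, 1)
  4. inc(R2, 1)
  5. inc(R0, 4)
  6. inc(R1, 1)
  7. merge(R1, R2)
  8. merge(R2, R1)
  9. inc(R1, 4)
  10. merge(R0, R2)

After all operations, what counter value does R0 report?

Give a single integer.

Op 1: inc R2 by 2 -> R2=(0,0,2) value=2
Op 2: inc R2 by 3 -> R2=(0,0,5) value=5
Op 3: inc R2 by 1 -> R2=(0,0,6) value=6
Op 4: inc R2 by 1 -> R2=(0,0,7) value=7
Op 5: inc R0 by 4 -> R0=(4,0,0) value=4
Op 6: inc R1 by 1 -> R1=(0,1,0) value=1
Op 7: merge R1<->R2 -> R1=(0,1,7) R2=(0,1,7)
Op 8: merge R2<->R1 -> R2=(0,1,7) R1=(0,1,7)
Op 9: inc R1 by 4 -> R1=(0,5,7) value=12
Op 10: merge R0<->R2 -> R0=(4,1,7) R2=(4,1,7)

Answer: 12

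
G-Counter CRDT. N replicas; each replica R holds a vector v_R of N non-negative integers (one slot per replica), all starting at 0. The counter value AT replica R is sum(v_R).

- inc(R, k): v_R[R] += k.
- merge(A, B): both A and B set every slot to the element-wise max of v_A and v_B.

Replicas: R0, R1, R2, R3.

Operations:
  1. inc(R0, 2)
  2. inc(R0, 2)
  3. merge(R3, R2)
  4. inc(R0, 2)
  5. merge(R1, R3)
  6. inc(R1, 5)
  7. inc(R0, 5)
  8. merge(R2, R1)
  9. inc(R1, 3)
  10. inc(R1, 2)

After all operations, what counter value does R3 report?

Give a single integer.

Answer: 0

Derivation:
Op 1: inc R0 by 2 -> R0=(2,0,0,0) value=2
Op 2: inc R0 by 2 -> R0=(4,0,0,0) value=4
Op 3: merge R3<->R2 -> R3=(0,0,0,0) R2=(0,0,0,0)
Op 4: inc R0 by 2 -> R0=(6,0,0,0) value=6
Op 5: merge R1<->R3 -> R1=(0,0,0,0) R3=(0,0,0,0)
Op 6: inc R1 by 5 -> R1=(0,5,0,0) value=5
Op 7: inc R0 by 5 -> R0=(11,0,0,0) value=11
Op 8: merge R2<->R1 -> R2=(0,5,0,0) R1=(0,5,0,0)
Op 9: inc R1 by 3 -> R1=(0,8,0,0) value=8
Op 10: inc R1 by 2 -> R1=(0,10,0,0) value=10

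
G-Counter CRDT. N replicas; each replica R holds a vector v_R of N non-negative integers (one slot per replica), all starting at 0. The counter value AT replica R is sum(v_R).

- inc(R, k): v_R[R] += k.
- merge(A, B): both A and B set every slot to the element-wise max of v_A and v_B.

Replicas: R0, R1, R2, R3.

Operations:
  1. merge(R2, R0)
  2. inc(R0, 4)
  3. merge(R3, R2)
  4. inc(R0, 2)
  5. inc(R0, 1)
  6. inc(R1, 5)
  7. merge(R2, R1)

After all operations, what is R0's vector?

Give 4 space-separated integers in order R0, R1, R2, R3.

Op 1: merge R2<->R0 -> R2=(0,0,0,0) R0=(0,0,0,0)
Op 2: inc R0 by 4 -> R0=(4,0,0,0) value=4
Op 3: merge R3<->R2 -> R3=(0,0,0,0) R2=(0,0,0,0)
Op 4: inc R0 by 2 -> R0=(6,0,0,0) value=6
Op 5: inc R0 by 1 -> R0=(7,0,0,0) value=7
Op 6: inc R1 by 5 -> R1=(0,5,0,0) value=5
Op 7: merge R2<->R1 -> R2=(0,5,0,0) R1=(0,5,0,0)

Answer: 7 0 0 0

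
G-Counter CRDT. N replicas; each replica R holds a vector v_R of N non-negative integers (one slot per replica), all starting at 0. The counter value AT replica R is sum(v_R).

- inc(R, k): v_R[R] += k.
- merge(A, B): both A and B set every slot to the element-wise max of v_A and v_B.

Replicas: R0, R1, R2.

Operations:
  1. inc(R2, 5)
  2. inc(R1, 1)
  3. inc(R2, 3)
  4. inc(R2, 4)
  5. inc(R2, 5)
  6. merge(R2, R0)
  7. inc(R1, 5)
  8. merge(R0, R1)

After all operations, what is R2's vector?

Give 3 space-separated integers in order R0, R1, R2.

Answer: 0 0 17

Derivation:
Op 1: inc R2 by 5 -> R2=(0,0,5) value=5
Op 2: inc R1 by 1 -> R1=(0,1,0) value=1
Op 3: inc R2 by 3 -> R2=(0,0,8) value=8
Op 4: inc R2 by 4 -> R2=(0,0,12) value=12
Op 5: inc R2 by 5 -> R2=(0,0,17) value=17
Op 6: merge R2<->R0 -> R2=(0,0,17) R0=(0,0,17)
Op 7: inc R1 by 5 -> R1=(0,6,0) value=6
Op 8: merge R0<->R1 -> R0=(0,6,17) R1=(0,6,17)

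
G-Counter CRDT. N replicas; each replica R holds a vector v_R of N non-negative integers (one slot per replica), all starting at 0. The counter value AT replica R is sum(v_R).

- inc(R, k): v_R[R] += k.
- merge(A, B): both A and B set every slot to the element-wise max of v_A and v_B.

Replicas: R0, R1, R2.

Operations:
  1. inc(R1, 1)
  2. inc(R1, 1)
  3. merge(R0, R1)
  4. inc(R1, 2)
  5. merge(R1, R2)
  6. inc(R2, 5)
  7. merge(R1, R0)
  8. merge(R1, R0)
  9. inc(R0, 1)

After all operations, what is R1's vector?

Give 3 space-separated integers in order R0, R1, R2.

Op 1: inc R1 by 1 -> R1=(0,1,0) value=1
Op 2: inc R1 by 1 -> R1=(0,2,0) value=2
Op 3: merge R0<->R1 -> R0=(0,2,0) R1=(0,2,0)
Op 4: inc R1 by 2 -> R1=(0,4,0) value=4
Op 5: merge R1<->R2 -> R1=(0,4,0) R2=(0,4,0)
Op 6: inc R2 by 5 -> R2=(0,4,5) value=9
Op 7: merge R1<->R0 -> R1=(0,4,0) R0=(0,4,0)
Op 8: merge R1<->R0 -> R1=(0,4,0) R0=(0,4,0)
Op 9: inc R0 by 1 -> R0=(1,4,0) value=5

Answer: 0 4 0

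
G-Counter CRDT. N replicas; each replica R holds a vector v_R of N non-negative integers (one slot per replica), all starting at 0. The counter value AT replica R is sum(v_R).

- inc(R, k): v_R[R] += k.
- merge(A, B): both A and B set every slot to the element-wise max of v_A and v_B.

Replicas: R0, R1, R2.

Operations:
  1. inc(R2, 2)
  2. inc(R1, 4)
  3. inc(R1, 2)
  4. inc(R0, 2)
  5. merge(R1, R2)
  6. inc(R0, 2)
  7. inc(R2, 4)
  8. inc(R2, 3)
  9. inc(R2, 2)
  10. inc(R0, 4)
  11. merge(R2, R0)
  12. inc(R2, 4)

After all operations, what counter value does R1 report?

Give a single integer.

Answer: 8

Derivation:
Op 1: inc R2 by 2 -> R2=(0,0,2) value=2
Op 2: inc R1 by 4 -> R1=(0,4,0) value=4
Op 3: inc R1 by 2 -> R1=(0,6,0) value=6
Op 4: inc R0 by 2 -> R0=(2,0,0) value=2
Op 5: merge R1<->R2 -> R1=(0,6,2) R2=(0,6,2)
Op 6: inc R0 by 2 -> R0=(4,0,0) value=4
Op 7: inc R2 by 4 -> R2=(0,6,6) value=12
Op 8: inc R2 by 3 -> R2=(0,6,9) value=15
Op 9: inc R2 by 2 -> R2=(0,6,11) value=17
Op 10: inc R0 by 4 -> R0=(8,0,0) value=8
Op 11: merge R2<->R0 -> R2=(8,6,11) R0=(8,6,11)
Op 12: inc R2 by 4 -> R2=(8,6,15) value=29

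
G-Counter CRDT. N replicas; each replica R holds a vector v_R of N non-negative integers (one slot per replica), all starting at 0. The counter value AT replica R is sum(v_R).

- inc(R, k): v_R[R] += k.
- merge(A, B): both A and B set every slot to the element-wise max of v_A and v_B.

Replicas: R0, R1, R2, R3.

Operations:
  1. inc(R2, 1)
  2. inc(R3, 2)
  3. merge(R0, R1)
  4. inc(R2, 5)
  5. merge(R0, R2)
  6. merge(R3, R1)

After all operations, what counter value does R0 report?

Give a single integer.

Op 1: inc R2 by 1 -> R2=(0,0,1,0) value=1
Op 2: inc R3 by 2 -> R3=(0,0,0,2) value=2
Op 3: merge R0<->R1 -> R0=(0,0,0,0) R1=(0,0,0,0)
Op 4: inc R2 by 5 -> R2=(0,0,6,0) value=6
Op 5: merge R0<->R2 -> R0=(0,0,6,0) R2=(0,0,6,0)
Op 6: merge R3<->R1 -> R3=(0,0,0,2) R1=(0,0,0,2)

Answer: 6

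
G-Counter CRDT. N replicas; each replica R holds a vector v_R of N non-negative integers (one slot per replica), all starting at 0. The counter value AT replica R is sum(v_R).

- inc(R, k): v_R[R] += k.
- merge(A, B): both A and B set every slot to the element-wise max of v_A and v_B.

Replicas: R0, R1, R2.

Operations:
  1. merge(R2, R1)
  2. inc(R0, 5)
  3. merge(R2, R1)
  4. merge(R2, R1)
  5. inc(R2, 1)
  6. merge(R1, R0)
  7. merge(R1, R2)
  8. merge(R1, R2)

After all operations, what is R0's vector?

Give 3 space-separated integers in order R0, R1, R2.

Answer: 5 0 0

Derivation:
Op 1: merge R2<->R1 -> R2=(0,0,0) R1=(0,0,0)
Op 2: inc R0 by 5 -> R0=(5,0,0) value=5
Op 3: merge R2<->R1 -> R2=(0,0,0) R1=(0,0,0)
Op 4: merge R2<->R1 -> R2=(0,0,0) R1=(0,0,0)
Op 5: inc R2 by 1 -> R2=(0,0,1) value=1
Op 6: merge R1<->R0 -> R1=(5,0,0) R0=(5,0,0)
Op 7: merge R1<->R2 -> R1=(5,0,1) R2=(5,0,1)
Op 8: merge R1<->R2 -> R1=(5,0,1) R2=(5,0,1)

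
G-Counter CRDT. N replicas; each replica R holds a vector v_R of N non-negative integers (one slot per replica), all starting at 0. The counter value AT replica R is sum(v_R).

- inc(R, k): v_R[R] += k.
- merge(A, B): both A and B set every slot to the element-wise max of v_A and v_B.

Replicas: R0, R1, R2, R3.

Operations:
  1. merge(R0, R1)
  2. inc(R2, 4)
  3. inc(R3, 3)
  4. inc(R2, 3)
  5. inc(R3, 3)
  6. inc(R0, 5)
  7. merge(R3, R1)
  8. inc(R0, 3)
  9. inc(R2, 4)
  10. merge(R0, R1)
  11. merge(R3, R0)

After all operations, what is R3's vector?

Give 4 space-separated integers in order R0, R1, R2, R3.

Op 1: merge R0<->R1 -> R0=(0,0,0,0) R1=(0,0,0,0)
Op 2: inc R2 by 4 -> R2=(0,0,4,0) value=4
Op 3: inc R3 by 3 -> R3=(0,0,0,3) value=3
Op 4: inc R2 by 3 -> R2=(0,0,7,0) value=7
Op 5: inc R3 by 3 -> R3=(0,0,0,6) value=6
Op 6: inc R0 by 5 -> R0=(5,0,0,0) value=5
Op 7: merge R3<->R1 -> R3=(0,0,0,6) R1=(0,0,0,6)
Op 8: inc R0 by 3 -> R0=(8,0,0,0) value=8
Op 9: inc R2 by 4 -> R2=(0,0,11,0) value=11
Op 10: merge R0<->R1 -> R0=(8,0,0,6) R1=(8,0,0,6)
Op 11: merge R3<->R0 -> R3=(8,0,0,6) R0=(8,0,0,6)

Answer: 8 0 0 6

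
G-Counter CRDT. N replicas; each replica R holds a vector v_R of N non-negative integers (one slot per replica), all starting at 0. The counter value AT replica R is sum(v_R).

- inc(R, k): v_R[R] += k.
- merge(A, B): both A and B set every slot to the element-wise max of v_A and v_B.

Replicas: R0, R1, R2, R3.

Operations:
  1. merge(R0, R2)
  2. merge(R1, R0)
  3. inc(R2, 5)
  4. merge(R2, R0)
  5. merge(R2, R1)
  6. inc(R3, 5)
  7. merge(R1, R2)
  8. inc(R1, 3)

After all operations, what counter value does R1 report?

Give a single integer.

Answer: 8

Derivation:
Op 1: merge R0<->R2 -> R0=(0,0,0,0) R2=(0,0,0,0)
Op 2: merge R1<->R0 -> R1=(0,0,0,0) R0=(0,0,0,0)
Op 3: inc R2 by 5 -> R2=(0,0,5,0) value=5
Op 4: merge R2<->R0 -> R2=(0,0,5,0) R0=(0,0,5,0)
Op 5: merge R2<->R1 -> R2=(0,0,5,0) R1=(0,0,5,0)
Op 6: inc R3 by 5 -> R3=(0,0,0,5) value=5
Op 7: merge R1<->R2 -> R1=(0,0,5,0) R2=(0,0,5,0)
Op 8: inc R1 by 3 -> R1=(0,3,5,0) value=8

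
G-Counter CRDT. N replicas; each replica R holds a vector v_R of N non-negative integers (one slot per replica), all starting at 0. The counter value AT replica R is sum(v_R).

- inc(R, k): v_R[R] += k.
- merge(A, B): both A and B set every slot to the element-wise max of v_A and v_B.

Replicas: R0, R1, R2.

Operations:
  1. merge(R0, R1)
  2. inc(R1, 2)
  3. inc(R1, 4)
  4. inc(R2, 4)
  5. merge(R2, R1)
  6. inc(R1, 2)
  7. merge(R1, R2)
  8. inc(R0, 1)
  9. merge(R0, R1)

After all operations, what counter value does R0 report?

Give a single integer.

Answer: 13

Derivation:
Op 1: merge R0<->R1 -> R0=(0,0,0) R1=(0,0,0)
Op 2: inc R1 by 2 -> R1=(0,2,0) value=2
Op 3: inc R1 by 4 -> R1=(0,6,0) value=6
Op 4: inc R2 by 4 -> R2=(0,0,4) value=4
Op 5: merge R2<->R1 -> R2=(0,6,4) R1=(0,6,4)
Op 6: inc R1 by 2 -> R1=(0,8,4) value=12
Op 7: merge R1<->R2 -> R1=(0,8,4) R2=(0,8,4)
Op 8: inc R0 by 1 -> R0=(1,0,0) value=1
Op 9: merge R0<->R1 -> R0=(1,8,4) R1=(1,8,4)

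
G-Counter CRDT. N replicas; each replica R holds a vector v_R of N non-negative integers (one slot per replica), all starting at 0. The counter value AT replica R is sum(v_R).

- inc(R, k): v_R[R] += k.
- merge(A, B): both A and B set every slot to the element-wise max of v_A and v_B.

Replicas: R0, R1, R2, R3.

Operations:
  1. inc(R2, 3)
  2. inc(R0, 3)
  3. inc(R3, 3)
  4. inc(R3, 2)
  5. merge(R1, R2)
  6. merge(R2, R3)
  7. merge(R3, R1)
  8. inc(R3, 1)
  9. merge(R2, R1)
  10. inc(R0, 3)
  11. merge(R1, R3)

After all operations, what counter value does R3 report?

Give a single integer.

Op 1: inc R2 by 3 -> R2=(0,0,3,0) value=3
Op 2: inc R0 by 3 -> R0=(3,0,0,0) value=3
Op 3: inc R3 by 3 -> R3=(0,0,0,3) value=3
Op 4: inc R3 by 2 -> R3=(0,0,0,5) value=5
Op 5: merge R1<->R2 -> R1=(0,0,3,0) R2=(0,0,3,0)
Op 6: merge R2<->R3 -> R2=(0,0,3,5) R3=(0,0,3,5)
Op 7: merge R3<->R1 -> R3=(0,0,3,5) R1=(0,0,3,5)
Op 8: inc R3 by 1 -> R3=(0,0,3,6) value=9
Op 9: merge R2<->R1 -> R2=(0,0,3,5) R1=(0,0,3,5)
Op 10: inc R0 by 3 -> R0=(6,0,0,0) value=6
Op 11: merge R1<->R3 -> R1=(0,0,3,6) R3=(0,0,3,6)

Answer: 9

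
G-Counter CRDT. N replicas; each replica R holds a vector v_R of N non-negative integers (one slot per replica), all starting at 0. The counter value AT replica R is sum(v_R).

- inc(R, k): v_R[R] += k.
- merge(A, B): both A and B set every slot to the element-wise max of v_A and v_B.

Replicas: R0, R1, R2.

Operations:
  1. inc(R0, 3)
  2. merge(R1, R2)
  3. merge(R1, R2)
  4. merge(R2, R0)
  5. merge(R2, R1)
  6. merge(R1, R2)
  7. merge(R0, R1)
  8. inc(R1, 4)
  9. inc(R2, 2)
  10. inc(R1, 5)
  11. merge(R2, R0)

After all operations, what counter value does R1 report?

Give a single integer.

Op 1: inc R0 by 3 -> R0=(3,0,0) value=3
Op 2: merge R1<->R2 -> R1=(0,0,0) R2=(0,0,0)
Op 3: merge R1<->R2 -> R1=(0,0,0) R2=(0,0,0)
Op 4: merge R2<->R0 -> R2=(3,0,0) R0=(3,0,0)
Op 5: merge R2<->R1 -> R2=(3,0,0) R1=(3,0,0)
Op 6: merge R1<->R2 -> R1=(3,0,0) R2=(3,0,0)
Op 7: merge R0<->R1 -> R0=(3,0,0) R1=(3,0,0)
Op 8: inc R1 by 4 -> R1=(3,4,0) value=7
Op 9: inc R2 by 2 -> R2=(3,0,2) value=5
Op 10: inc R1 by 5 -> R1=(3,9,0) value=12
Op 11: merge R2<->R0 -> R2=(3,0,2) R0=(3,0,2)

Answer: 12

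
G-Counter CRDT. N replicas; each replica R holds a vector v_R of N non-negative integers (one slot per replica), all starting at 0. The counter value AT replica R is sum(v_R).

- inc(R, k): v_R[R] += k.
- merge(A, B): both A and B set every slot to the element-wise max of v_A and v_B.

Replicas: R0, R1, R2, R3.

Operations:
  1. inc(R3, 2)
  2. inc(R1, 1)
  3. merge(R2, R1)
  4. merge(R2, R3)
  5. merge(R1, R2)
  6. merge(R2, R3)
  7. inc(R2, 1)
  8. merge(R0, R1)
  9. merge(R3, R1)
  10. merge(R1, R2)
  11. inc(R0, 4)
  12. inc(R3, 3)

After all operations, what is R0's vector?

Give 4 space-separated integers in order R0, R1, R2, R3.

Op 1: inc R3 by 2 -> R3=(0,0,0,2) value=2
Op 2: inc R1 by 1 -> R1=(0,1,0,0) value=1
Op 3: merge R2<->R1 -> R2=(0,1,0,0) R1=(0,1,0,0)
Op 4: merge R2<->R3 -> R2=(0,1,0,2) R3=(0,1,0,2)
Op 5: merge R1<->R2 -> R1=(0,1,0,2) R2=(0,1,0,2)
Op 6: merge R2<->R3 -> R2=(0,1,0,2) R3=(0,1,0,2)
Op 7: inc R2 by 1 -> R2=(0,1,1,2) value=4
Op 8: merge R0<->R1 -> R0=(0,1,0,2) R1=(0,1,0,2)
Op 9: merge R3<->R1 -> R3=(0,1,0,2) R1=(0,1,0,2)
Op 10: merge R1<->R2 -> R1=(0,1,1,2) R2=(0,1,1,2)
Op 11: inc R0 by 4 -> R0=(4,1,0,2) value=7
Op 12: inc R3 by 3 -> R3=(0,1,0,5) value=6

Answer: 4 1 0 2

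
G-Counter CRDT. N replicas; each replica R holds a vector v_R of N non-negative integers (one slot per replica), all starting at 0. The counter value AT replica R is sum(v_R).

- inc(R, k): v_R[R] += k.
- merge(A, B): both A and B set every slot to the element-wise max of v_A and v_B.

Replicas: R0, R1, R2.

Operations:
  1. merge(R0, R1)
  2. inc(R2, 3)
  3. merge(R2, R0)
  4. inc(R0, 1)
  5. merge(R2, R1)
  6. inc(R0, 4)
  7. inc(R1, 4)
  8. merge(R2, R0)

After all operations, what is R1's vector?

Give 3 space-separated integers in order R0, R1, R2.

Op 1: merge R0<->R1 -> R0=(0,0,0) R1=(0,0,0)
Op 2: inc R2 by 3 -> R2=(0,0,3) value=3
Op 3: merge R2<->R0 -> R2=(0,0,3) R0=(0,0,3)
Op 4: inc R0 by 1 -> R0=(1,0,3) value=4
Op 5: merge R2<->R1 -> R2=(0,0,3) R1=(0,0,3)
Op 6: inc R0 by 4 -> R0=(5,0,3) value=8
Op 7: inc R1 by 4 -> R1=(0,4,3) value=7
Op 8: merge R2<->R0 -> R2=(5,0,3) R0=(5,0,3)

Answer: 0 4 3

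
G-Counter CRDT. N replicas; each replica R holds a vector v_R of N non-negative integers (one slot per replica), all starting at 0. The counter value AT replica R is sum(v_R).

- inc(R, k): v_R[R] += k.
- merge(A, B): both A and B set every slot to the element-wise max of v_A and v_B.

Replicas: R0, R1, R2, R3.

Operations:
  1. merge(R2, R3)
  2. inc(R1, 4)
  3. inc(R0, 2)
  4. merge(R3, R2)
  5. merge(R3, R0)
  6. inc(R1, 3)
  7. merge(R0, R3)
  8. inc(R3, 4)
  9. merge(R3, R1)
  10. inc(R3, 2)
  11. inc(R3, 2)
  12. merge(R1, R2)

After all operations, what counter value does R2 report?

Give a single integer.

Op 1: merge R2<->R3 -> R2=(0,0,0,0) R3=(0,0,0,0)
Op 2: inc R1 by 4 -> R1=(0,4,0,0) value=4
Op 3: inc R0 by 2 -> R0=(2,0,0,0) value=2
Op 4: merge R3<->R2 -> R3=(0,0,0,0) R2=(0,0,0,0)
Op 5: merge R3<->R0 -> R3=(2,0,0,0) R0=(2,0,0,0)
Op 6: inc R1 by 3 -> R1=(0,7,0,0) value=7
Op 7: merge R0<->R3 -> R0=(2,0,0,0) R3=(2,0,0,0)
Op 8: inc R3 by 4 -> R3=(2,0,0,4) value=6
Op 9: merge R3<->R1 -> R3=(2,7,0,4) R1=(2,7,0,4)
Op 10: inc R3 by 2 -> R3=(2,7,0,6) value=15
Op 11: inc R3 by 2 -> R3=(2,7,0,8) value=17
Op 12: merge R1<->R2 -> R1=(2,7,0,4) R2=(2,7,0,4)

Answer: 13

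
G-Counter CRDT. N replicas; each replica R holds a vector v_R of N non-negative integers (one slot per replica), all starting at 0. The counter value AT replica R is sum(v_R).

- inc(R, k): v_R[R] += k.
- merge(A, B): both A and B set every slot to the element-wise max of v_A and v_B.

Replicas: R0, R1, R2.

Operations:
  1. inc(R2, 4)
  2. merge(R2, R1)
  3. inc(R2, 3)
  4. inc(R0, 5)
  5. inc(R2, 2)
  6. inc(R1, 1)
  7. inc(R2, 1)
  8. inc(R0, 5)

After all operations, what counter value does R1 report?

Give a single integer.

Op 1: inc R2 by 4 -> R2=(0,0,4) value=4
Op 2: merge R2<->R1 -> R2=(0,0,4) R1=(0,0,4)
Op 3: inc R2 by 3 -> R2=(0,0,7) value=7
Op 4: inc R0 by 5 -> R0=(5,0,0) value=5
Op 5: inc R2 by 2 -> R2=(0,0,9) value=9
Op 6: inc R1 by 1 -> R1=(0,1,4) value=5
Op 7: inc R2 by 1 -> R2=(0,0,10) value=10
Op 8: inc R0 by 5 -> R0=(10,0,0) value=10

Answer: 5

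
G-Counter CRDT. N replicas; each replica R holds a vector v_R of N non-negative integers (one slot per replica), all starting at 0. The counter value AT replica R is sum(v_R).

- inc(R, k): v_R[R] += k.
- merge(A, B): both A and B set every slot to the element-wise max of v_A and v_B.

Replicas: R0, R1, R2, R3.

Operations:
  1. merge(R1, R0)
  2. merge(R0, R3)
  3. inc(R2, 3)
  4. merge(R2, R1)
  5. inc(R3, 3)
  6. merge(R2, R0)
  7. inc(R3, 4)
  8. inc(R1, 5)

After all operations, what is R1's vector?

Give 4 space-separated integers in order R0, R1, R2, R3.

Answer: 0 5 3 0

Derivation:
Op 1: merge R1<->R0 -> R1=(0,0,0,0) R0=(0,0,0,0)
Op 2: merge R0<->R3 -> R0=(0,0,0,0) R3=(0,0,0,0)
Op 3: inc R2 by 3 -> R2=(0,0,3,0) value=3
Op 4: merge R2<->R1 -> R2=(0,0,3,0) R1=(0,0,3,0)
Op 5: inc R3 by 3 -> R3=(0,0,0,3) value=3
Op 6: merge R2<->R0 -> R2=(0,0,3,0) R0=(0,0,3,0)
Op 7: inc R3 by 4 -> R3=(0,0,0,7) value=7
Op 8: inc R1 by 5 -> R1=(0,5,3,0) value=8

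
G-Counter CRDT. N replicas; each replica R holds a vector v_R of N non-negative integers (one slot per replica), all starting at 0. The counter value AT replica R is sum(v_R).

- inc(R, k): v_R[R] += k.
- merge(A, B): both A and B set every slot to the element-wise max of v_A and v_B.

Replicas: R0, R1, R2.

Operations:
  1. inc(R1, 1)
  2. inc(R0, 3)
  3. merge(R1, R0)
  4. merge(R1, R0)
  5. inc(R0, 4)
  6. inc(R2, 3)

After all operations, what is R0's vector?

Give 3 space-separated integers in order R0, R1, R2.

Op 1: inc R1 by 1 -> R1=(0,1,0) value=1
Op 2: inc R0 by 3 -> R0=(3,0,0) value=3
Op 3: merge R1<->R0 -> R1=(3,1,0) R0=(3,1,0)
Op 4: merge R1<->R0 -> R1=(3,1,0) R0=(3,1,0)
Op 5: inc R0 by 4 -> R0=(7,1,0) value=8
Op 6: inc R2 by 3 -> R2=(0,0,3) value=3

Answer: 7 1 0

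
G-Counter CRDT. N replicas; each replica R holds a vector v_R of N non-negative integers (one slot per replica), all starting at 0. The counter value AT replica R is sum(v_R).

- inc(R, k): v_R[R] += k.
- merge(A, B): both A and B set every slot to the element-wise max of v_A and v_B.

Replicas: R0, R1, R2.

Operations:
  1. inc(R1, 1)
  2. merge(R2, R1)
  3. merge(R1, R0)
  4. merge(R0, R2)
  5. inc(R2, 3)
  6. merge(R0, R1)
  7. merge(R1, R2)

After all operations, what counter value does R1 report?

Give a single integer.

Op 1: inc R1 by 1 -> R1=(0,1,0) value=1
Op 2: merge R2<->R1 -> R2=(0,1,0) R1=(0,1,0)
Op 3: merge R1<->R0 -> R1=(0,1,0) R0=(0,1,0)
Op 4: merge R0<->R2 -> R0=(0,1,0) R2=(0,1,0)
Op 5: inc R2 by 3 -> R2=(0,1,3) value=4
Op 6: merge R0<->R1 -> R0=(0,1,0) R1=(0,1,0)
Op 7: merge R1<->R2 -> R1=(0,1,3) R2=(0,1,3)

Answer: 4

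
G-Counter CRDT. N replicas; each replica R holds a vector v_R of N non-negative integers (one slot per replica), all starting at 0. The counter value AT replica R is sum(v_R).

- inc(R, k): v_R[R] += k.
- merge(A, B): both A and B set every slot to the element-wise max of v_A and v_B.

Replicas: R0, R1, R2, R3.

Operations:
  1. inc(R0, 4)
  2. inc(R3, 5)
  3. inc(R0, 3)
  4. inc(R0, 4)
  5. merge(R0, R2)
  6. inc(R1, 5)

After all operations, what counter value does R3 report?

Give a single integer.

Answer: 5

Derivation:
Op 1: inc R0 by 4 -> R0=(4,0,0,0) value=4
Op 2: inc R3 by 5 -> R3=(0,0,0,5) value=5
Op 3: inc R0 by 3 -> R0=(7,0,0,0) value=7
Op 4: inc R0 by 4 -> R0=(11,0,0,0) value=11
Op 5: merge R0<->R2 -> R0=(11,0,0,0) R2=(11,0,0,0)
Op 6: inc R1 by 5 -> R1=(0,5,0,0) value=5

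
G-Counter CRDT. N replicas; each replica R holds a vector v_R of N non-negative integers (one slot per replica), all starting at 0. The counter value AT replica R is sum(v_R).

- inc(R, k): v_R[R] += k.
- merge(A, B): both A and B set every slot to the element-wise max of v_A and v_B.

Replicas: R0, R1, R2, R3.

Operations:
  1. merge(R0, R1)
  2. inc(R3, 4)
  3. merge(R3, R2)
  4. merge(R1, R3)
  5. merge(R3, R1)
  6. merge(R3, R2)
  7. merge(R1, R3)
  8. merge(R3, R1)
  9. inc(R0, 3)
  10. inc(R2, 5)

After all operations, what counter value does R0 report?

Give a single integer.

Op 1: merge R0<->R1 -> R0=(0,0,0,0) R1=(0,0,0,0)
Op 2: inc R3 by 4 -> R3=(0,0,0,4) value=4
Op 3: merge R3<->R2 -> R3=(0,0,0,4) R2=(0,0,0,4)
Op 4: merge R1<->R3 -> R1=(0,0,0,4) R3=(0,0,0,4)
Op 5: merge R3<->R1 -> R3=(0,0,0,4) R1=(0,0,0,4)
Op 6: merge R3<->R2 -> R3=(0,0,0,4) R2=(0,0,0,4)
Op 7: merge R1<->R3 -> R1=(0,0,0,4) R3=(0,0,0,4)
Op 8: merge R3<->R1 -> R3=(0,0,0,4) R1=(0,0,0,4)
Op 9: inc R0 by 3 -> R0=(3,0,0,0) value=3
Op 10: inc R2 by 5 -> R2=(0,0,5,4) value=9

Answer: 3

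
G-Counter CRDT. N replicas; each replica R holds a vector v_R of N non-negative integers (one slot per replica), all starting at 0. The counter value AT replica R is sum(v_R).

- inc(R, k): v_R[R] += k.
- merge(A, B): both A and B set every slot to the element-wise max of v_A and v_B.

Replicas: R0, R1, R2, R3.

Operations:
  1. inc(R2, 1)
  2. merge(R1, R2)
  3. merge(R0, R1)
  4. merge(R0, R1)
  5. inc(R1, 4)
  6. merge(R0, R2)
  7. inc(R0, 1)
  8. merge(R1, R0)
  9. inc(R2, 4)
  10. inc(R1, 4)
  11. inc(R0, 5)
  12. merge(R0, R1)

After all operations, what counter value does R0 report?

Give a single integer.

Op 1: inc R2 by 1 -> R2=(0,0,1,0) value=1
Op 2: merge R1<->R2 -> R1=(0,0,1,0) R2=(0,0,1,0)
Op 3: merge R0<->R1 -> R0=(0,0,1,0) R1=(0,0,1,0)
Op 4: merge R0<->R1 -> R0=(0,0,1,0) R1=(0,0,1,0)
Op 5: inc R1 by 4 -> R1=(0,4,1,0) value=5
Op 6: merge R0<->R2 -> R0=(0,0,1,0) R2=(0,0,1,0)
Op 7: inc R0 by 1 -> R0=(1,0,1,0) value=2
Op 8: merge R1<->R0 -> R1=(1,4,1,0) R0=(1,4,1,0)
Op 9: inc R2 by 4 -> R2=(0,0,5,0) value=5
Op 10: inc R1 by 4 -> R1=(1,8,1,0) value=10
Op 11: inc R0 by 5 -> R0=(6,4,1,0) value=11
Op 12: merge R0<->R1 -> R0=(6,8,1,0) R1=(6,8,1,0)

Answer: 15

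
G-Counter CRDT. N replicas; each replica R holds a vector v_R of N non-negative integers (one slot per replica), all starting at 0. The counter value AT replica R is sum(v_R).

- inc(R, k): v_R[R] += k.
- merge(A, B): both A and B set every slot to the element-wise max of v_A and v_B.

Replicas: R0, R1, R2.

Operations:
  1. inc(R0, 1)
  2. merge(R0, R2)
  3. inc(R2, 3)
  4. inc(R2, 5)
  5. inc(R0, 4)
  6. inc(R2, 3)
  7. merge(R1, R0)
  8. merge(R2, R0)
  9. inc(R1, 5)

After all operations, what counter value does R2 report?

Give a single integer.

Answer: 16

Derivation:
Op 1: inc R0 by 1 -> R0=(1,0,0) value=1
Op 2: merge R0<->R2 -> R0=(1,0,0) R2=(1,0,0)
Op 3: inc R2 by 3 -> R2=(1,0,3) value=4
Op 4: inc R2 by 5 -> R2=(1,0,8) value=9
Op 5: inc R0 by 4 -> R0=(5,0,0) value=5
Op 6: inc R2 by 3 -> R2=(1,0,11) value=12
Op 7: merge R1<->R0 -> R1=(5,0,0) R0=(5,0,0)
Op 8: merge R2<->R0 -> R2=(5,0,11) R0=(5,0,11)
Op 9: inc R1 by 5 -> R1=(5,5,0) value=10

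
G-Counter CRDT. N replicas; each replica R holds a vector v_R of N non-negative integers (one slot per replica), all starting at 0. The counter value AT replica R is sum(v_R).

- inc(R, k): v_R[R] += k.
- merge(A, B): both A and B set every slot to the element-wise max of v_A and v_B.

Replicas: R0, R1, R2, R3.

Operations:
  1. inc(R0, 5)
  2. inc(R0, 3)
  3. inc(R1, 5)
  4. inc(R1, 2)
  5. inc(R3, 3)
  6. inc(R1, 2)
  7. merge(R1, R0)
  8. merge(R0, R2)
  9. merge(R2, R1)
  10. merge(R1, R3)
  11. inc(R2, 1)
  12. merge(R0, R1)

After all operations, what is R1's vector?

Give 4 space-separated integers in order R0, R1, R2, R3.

Op 1: inc R0 by 5 -> R0=(5,0,0,0) value=5
Op 2: inc R0 by 3 -> R0=(8,0,0,0) value=8
Op 3: inc R1 by 5 -> R1=(0,5,0,0) value=5
Op 4: inc R1 by 2 -> R1=(0,7,0,0) value=7
Op 5: inc R3 by 3 -> R3=(0,0,0,3) value=3
Op 6: inc R1 by 2 -> R1=(0,9,0,0) value=9
Op 7: merge R1<->R0 -> R1=(8,9,0,0) R0=(8,9,0,0)
Op 8: merge R0<->R2 -> R0=(8,9,0,0) R2=(8,9,0,0)
Op 9: merge R2<->R1 -> R2=(8,9,0,0) R1=(8,9,0,0)
Op 10: merge R1<->R3 -> R1=(8,9,0,3) R3=(8,9,0,3)
Op 11: inc R2 by 1 -> R2=(8,9,1,0) value=18
Op 12: merge R0<->R1 -> R0=(8,9,0,3) R1=(8,9,0,3)

Answer: 8 9 0 3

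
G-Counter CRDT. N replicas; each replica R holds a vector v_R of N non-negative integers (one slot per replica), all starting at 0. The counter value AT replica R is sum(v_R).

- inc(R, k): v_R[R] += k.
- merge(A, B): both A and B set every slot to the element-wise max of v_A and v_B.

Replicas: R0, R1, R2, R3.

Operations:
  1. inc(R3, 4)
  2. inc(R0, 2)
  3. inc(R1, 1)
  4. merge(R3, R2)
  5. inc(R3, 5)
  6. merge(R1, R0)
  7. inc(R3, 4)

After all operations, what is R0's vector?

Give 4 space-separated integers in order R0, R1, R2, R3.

Op 1: inc R3 by 4 -> R3=(0,0,0,4) value=4
Op 2: inc R0 by 2 -> R0=(2,0,0,0) value=2
Op 3: inc R1 by 1 -> R1=(0,1,0,0) value=1
Op 4: merge R3<->R2 -> R3=(0,0,0,4) R2=(0,0,0,4)
Op 5: inc R3 by 5 -> R3=(0,0,0,9) value=9
Op 6: merge R1<->R0 -> R1=(2,1,0,0) R0=(2,1,0,0)
Op 7: inc R3 by 4 -> R3=(0,0,0,13) value=13

Answer: 2 1 0 0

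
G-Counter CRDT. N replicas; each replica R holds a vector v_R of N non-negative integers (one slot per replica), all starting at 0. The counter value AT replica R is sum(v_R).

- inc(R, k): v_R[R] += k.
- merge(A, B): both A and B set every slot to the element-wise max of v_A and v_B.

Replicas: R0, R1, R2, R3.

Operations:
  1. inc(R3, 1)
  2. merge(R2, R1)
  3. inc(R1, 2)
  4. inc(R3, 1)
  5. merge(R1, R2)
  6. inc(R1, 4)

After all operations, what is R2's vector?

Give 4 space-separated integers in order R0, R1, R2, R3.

Answer: 0 2 0 0

Derivation:
Op 1: inc R3 by 1 -> R3=(0,0,0,1) value=1
Op 2: merge R2<->R1 -> R2=(0,0,0,0) R1=(0,0,0,0)
Op 3: inc R1 by 2 -> R1=(0,2,0,0) value=2
Op 4: inc R3 by 1 -> R3=(0,0,0,2) value=2
Op 5: merge R1<->R2 -> R1=(0,2,0,0) R2=(0,2,0,0)
Op 6: inc R1 by 4 -> R1=(0,6,0,0) value=6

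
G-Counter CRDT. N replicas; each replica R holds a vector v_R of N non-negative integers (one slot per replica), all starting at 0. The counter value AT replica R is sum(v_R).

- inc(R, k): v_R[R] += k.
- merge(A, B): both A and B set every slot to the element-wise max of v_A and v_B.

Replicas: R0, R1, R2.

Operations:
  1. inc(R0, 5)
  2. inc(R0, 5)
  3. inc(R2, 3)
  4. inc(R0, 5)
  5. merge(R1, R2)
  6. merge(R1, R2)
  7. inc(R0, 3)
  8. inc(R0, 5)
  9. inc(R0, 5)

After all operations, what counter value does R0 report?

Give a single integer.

Answer: 28

Derivation:
Op 1: inc R0 by 5 -> R0=(5,0,0) value=5
Op 2: inc R0 by 5 -> R0=(10,0,0) value=10
Op 3: inc R2 by 3 -> R2=(0,0,3) value=3
Op 4: inc R0 by 5 -> R0=(15,0,0) value=15
Op 5: merge R1<->R2 -> R1=(0,0,3) R2=(0,0,3)
Op 6: merge R1<->R2 -> R1=(0,0,3) R2=(0,0,3)
Op 7: inc R0 by 3 -> R0=(18,0,0) value=18
Op 8: inc R0 by 5 -> R0=(23,0,0) value=23
Op 9: inc R0 by 5 -> R0=(28,0,0) value=28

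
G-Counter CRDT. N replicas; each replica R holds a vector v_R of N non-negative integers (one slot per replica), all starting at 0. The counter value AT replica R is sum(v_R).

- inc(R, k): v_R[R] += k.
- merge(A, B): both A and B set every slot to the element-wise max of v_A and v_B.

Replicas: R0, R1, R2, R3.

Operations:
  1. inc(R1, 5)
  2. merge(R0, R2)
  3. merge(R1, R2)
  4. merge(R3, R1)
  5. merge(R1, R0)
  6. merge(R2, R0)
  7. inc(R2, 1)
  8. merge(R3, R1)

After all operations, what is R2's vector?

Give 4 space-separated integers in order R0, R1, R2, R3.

Op 1: inc R1 by 5 -> R1=(0,5,0,0) value=5
Op 2: merge R0<->R2 -> R0=(0,0,0,0) R2=(0,0,0,0)
Op 3: merge R1<->R2 -> R1=(0,5,0,0) R2=(0,5,0,0)
Op 4: merge R3<->R1 -> R3=(0,5,0,0) R1=(0,5,0,0)
Op 5: merge R1<->R0 -> R1=(0,5,0,0) R0=(0,5,0,0)
Op 6: merge R2<->R0 -> R2=(0,5,0,0) R0=(0,5,0,0)
Op 7: inc R2 by 1 -> R2=(0,5,1,0) value=6
Op 8: merge R3<->R1 -> R3=(0,5,0,0) R1=(0,5,0,0)

Answer: 0 5 1 0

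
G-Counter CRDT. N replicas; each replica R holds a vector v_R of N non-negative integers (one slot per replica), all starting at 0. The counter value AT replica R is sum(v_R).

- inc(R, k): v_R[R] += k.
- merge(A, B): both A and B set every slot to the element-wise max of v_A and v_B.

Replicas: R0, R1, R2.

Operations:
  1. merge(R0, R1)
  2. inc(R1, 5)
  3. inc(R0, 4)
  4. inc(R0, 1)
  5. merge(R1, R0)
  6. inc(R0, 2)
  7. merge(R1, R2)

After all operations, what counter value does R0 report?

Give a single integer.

Answer: 12

Derivation:
Op 1: merge R0<->R1 -> R0=(0,0,0) R1=(0,0,0)
Op 2: inc R1 by 5 -> R1=(0,5,0) value=5
Op 3: inc R0 by 4 -> R0=(4,0,0) value=4
Op 4: inc R0 by 1 -> R0=(5,0,0) value=5
Op 5: merge R1<->R0 -> R1=(5,5,0) R0=(5,5,0)
Op 6: inc R0 by 2 -> R0=(7,5,0) value=12
Op 7: merge R1<->R2 -> R1=(5,5,0) R2=(5,5,0)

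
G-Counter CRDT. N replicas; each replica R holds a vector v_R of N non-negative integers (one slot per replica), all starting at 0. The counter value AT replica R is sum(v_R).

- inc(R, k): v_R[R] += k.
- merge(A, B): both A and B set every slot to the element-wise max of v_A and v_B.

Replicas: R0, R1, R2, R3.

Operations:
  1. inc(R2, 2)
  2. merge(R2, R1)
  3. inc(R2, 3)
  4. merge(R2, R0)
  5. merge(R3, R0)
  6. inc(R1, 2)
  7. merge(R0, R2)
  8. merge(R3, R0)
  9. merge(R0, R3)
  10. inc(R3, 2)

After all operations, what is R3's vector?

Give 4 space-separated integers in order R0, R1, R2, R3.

Answer: 0 0 5 2

Derivation:
Op 1: inc R2 by 2 -> R2=(0,0,2,0) value=2
Op 2: merge R2<->R1 -> R2=(0,0,2,0) R1=(0,0,2,0)
Op 3: inc R2 by 3 -> R2=(0,0,5,0) value=5
Op 4: merge R2<->R0 -> R2=(0,0,5,0) R0=(0,0,5,0)
Op 5: merge R3<->R0 -> R3=(0,0,5,0) R0=(0,0,5,0)
Op 6: inc R1 by 2 -> R1=(0,2,2,0) value=4
Op 7: merge R0<->R2 -> R0=(0,0,5,0) R2=(0,0,5,0)
Op 8: merge R3<->R0 -> R3=(0,0,5,0) R0=(0,0,5,0)
Op 9: merge R0<->R3 -> R0=(0,0,5,0) R3=(0,0,5,0)
Op 10: inc R3 by 2 -> R3=(0,0,5,2) value=7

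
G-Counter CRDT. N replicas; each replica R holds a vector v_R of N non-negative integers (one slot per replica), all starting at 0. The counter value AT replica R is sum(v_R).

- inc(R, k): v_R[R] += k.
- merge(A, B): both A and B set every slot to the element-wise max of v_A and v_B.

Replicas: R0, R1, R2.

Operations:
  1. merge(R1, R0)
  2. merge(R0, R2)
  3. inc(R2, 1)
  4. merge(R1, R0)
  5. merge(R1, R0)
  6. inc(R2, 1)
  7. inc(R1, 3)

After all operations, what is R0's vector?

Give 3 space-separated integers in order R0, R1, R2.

Answer: 0 0 0

Derivation:
Op 1: merge R1<->R0 -> R1=(0,0,0) R0=(0,0,0)
Op 2: merge R0<->R2 -> R0=(0,0,0) R2=(0,0,0)
Op 3: inc R2 by 1 -> R2=(0,0,1) value=1
Op 4: merge R1<->R0 -> R1=(0,0,0) R0=(0,0,0)
Op 5: merge R1<->R0 -> R1=(0,0,0) R0=(0,0,0)
Op 6: inc R2 by 1 -> R2=(0,0,2) value=2
Op 7: inc R1 by 3 -> R1=(0,3,0) value=3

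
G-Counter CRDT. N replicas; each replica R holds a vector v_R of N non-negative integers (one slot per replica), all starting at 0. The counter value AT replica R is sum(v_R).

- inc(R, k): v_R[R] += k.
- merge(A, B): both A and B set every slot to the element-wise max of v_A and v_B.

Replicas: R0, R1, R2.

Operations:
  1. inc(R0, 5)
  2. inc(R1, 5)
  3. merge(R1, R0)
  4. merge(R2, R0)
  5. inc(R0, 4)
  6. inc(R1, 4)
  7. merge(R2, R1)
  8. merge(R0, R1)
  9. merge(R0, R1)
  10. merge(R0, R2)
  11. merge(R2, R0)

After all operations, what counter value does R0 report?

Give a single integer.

Answer: 18

Derivation:
Op 1: inc R0 by 5 -> R0=(5,0,0) value=5
Op 2: inc R1 by 5 -> R1=(0,5,0) value=5
Op 3: merge R1<->R0 -> R1=(5,5,0) R0=(5,5,0)
Op 4: merge R2<->R0 -> R2=(5,5,0) R0=(5,5,0)
Op 5: inc R0 by 4 -> R0=(9,5,0) value=14
Op 6: inc R1 by 4 -> R1=(5,9,0) value=14
Op 7: merge R2<->R1 -> R2=(5,9,0) R1=(5,9,0)
Op 8: merge R0<->R1 -> R0=(9,9,0) R1=(9,9,0)
Op 9: merge R0<->R1 -> R0=(9,9,0) R1=(9,9,0)
Op 10: merge R0<->R2 -> R0=(9,9,0) R2=(9,9,0)
Op 11: merge R2<->R0 -> R2=(9,9,0) R0=(9,9,0)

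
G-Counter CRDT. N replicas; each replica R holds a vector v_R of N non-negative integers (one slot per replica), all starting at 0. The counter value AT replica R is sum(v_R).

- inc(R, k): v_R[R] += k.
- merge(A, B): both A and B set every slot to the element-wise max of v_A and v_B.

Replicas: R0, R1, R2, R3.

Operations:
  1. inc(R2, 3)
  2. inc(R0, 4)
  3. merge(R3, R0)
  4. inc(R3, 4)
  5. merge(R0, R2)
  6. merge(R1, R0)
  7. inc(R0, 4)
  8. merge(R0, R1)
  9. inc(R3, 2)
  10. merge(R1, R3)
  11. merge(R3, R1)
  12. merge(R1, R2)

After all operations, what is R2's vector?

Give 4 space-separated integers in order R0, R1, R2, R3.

Answer: 8 0 3 6

Derivation:
Op 1: inc R2 by 3 -> R2=(0,0,3,0) value=3
Op 2: inc R0 by 4 -> R0=(4,0,0,0) value=4
Op 3: merge R3<->R0 -> R3=(4,0,0,0) R0=(4,0,0,0)
Op 4: inc R3 by 4 -> R3=(4,0,0,4) value=8
Op 5: merge R0<->R2 -> R0=(4,0,3,0) R2=(4,0,3,0)
Op 6: merge R1<->R0 -> R1=(4,0,3,0) R0=(4,0,3,0)
Op 7: inc R0 by 4 -> R0=(8,0,3,0) value=11
Op 8: merge R0<->R1 -> R0=(8,0,3,0) R1=(8,0,3,0)
Op 9: inc R3 by 2 -> R3=(4,0,0,6) value=10
Op 10: merge R1<->R3 -> R1=(8,0,3,6) R3=(8,0,3,6)
Op 11: merge R3<->R1 -> R3=(8,0,3,6) R1=(8,0,3,6)
Op 12: merge R1<->R2 -> R1=(8,0,3,6) R2=(8,0,3,6)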